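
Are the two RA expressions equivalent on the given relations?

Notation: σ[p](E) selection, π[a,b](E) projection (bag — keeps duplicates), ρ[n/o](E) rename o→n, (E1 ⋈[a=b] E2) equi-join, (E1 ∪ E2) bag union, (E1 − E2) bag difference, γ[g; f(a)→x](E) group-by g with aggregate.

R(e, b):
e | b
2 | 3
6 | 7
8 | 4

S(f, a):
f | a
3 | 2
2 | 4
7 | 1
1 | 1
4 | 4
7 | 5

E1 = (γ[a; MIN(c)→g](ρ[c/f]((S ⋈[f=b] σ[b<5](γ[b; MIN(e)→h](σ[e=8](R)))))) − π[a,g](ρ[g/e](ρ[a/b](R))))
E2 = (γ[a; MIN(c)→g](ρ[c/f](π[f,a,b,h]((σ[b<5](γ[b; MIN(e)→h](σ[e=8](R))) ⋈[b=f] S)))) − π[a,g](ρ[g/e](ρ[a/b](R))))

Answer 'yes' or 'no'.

E1 per-node cardinality:
  S → 6
  R → 3
  σ[e=8](R) → 1
  γ[b; MIN(e)→h](σ[e=8](R)) → 1
  σ[b<5](γ[b; MIN(e)→h](σ[e=8](R))) → 1
  (S ⋈[f=b] σ[b<5](γ[b; MIN(e)→h](σ[e=8](R)))) → 1
  ρ[c/f]((S ⋈[f=b] σ[b<5](γ[b; MIN(e)→h](σ[e=8](R))))) → 1
  γ[a; MIN(c)→g](ρ[c/f]((S ⋈[f=b] σ[b<5](γ[b; MIN(e)→h](σ[e=8](R)))))) → 1
  R → 3
  ρ[a/b](R) → 3
  ρ[g/e](ρ[a/b](R)) → 3
  π[a,g](ρ[g/e](ρ[a/b](R))) → 3
  (γ[a; MIN(c)→g](ρ[c/f]((S ⋈[f=b] σ[b<5](γ[b; MIN(e)→h](σ[e=8](R)))))) − π[a,g](ρ[g/e](ρ[a/b](R)))) → 1
E2 per-node cardinality:
  R → 3
  σ[e=8](R) → 1
  γ[b; MIN(e)→h](σ[e=8](R)) → 1
  σ[b<5](γ[b; MIN(e)→h](σ[e=8](R))) → 1
  S → 6
  (σ[b<5](γ[b; MIN(e)→h](σ[e=8](R))) ⋈[b=f] S) → 1
  π[f,a,b,h]((σ[b<5](γ[b; MIN(e)→h](σ[e=8](R))) ⋈[b=f] S)) → 1
  ρ[c/f](π[f,a,b,h]((σ[b<5](γ[b; MIN(e)→h](σ[e=8](R))) ⋈[b=f] S))) → 1
  γ[a; MIN(c)→g](ρ[c/f](π[f,a,b,h]((σ[b<5](γ[b; MIN(e)→h](σ[e=8](R))) ⋈[b=f] S)))) → 1
  R → 3
  ρ[a/b](R) → 3
  ρ[g/e](ρ[a/b](R)) → 3
  π[a,g](ρ[g/e](ρ[a/b](R))) → 3
  (γ[a; MIN(c)→g](ρ[c/f](π[f,a,b,h]((σ[b<5](γ[b; MIN(e)→h](σ[e=8](R))) ⋈[b=f] S)))) − π[a,g](ρ[g/e](ρ[a/b](R)))) → 1

E1 and E2 produce the same multiset:
a | g
4 | 4

yes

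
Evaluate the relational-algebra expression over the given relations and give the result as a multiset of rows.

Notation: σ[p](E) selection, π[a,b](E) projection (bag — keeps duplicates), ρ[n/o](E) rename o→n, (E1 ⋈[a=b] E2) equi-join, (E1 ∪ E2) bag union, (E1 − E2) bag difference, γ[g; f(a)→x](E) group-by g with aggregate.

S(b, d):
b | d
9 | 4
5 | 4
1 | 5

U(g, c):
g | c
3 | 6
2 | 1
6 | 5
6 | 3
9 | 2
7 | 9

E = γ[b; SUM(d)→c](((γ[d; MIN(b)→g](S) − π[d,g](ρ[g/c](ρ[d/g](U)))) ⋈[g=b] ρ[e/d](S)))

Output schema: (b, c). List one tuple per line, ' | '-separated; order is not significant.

Subexpression sizes:
  S → 3
  γ[d; MIN(b)→g](S) → 2
  U → 6
  ρ[d/g](U) → 6
  ρ[g/c](ρ[d/g](U)) → 6
  π[d,g](ρ[g/c](ρ[d/g](U))) → 6
  (γ[d; MIN(b)→g](S) − π[d,g](ρ[g/c](ρ[d/g](U)))) → 2
  S → 3
  ρ[e/d](S) → 3
  ((γ[d; MIN(b)→g](S) − π[d,g](ρ[g/c](ρ[d/g](U)))) ⋈[g=b] ρ[e/d](S)) → 2
  γ[b; SUM(d)→c](((γ[d; MIN(b)→g](S) − π[d,g](ρ[g/c](ρ[d/g](U)))) ⋈[g=b] ρ[e/d](S))) → 2

== RESULT ==
b | c
1 | 5
5 | 4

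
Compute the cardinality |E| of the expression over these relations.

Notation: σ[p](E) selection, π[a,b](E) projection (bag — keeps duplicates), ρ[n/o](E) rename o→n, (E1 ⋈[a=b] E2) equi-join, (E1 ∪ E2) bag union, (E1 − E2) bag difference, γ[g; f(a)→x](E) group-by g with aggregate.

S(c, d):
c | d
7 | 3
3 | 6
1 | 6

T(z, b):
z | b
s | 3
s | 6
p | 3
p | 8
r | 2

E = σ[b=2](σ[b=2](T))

Row counts bottom-up:
  T → 5
  σ[b=2](T) → 1
  σ[b=2](σ[b=2](T)) → 1

|E| = 1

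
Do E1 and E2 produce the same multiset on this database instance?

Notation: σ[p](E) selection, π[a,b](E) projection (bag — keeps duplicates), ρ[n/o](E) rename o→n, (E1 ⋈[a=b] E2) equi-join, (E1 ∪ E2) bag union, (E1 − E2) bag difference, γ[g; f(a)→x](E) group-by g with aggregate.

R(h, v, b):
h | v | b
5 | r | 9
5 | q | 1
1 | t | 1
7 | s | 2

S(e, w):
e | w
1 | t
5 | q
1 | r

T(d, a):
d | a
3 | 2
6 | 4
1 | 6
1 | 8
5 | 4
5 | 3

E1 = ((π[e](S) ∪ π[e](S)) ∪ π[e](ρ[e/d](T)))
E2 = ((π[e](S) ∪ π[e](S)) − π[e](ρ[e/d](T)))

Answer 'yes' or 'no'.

E1 per-node cardinality:
  S → 3
  π[e](S) → 3
  S → 3
  π[e](S) → 3
  (π[e](S) ∪ π[e](S)) → 6
  T → 6
  ρ[e/d](T) → 6
  π[e](ρ[e/d](T)) → 6
  ((π[e](S) ∪ π[e](S)) ∪ π[e](ρ[e/d](T))) → 12
E2 per-node cardinality:
  S → 3
  π[e](S) → 3
  S → 3
  π[e](S) → 3
  (π[e](S) ∪ π[e](S)) → 6
  T → 6
  ρ[e/d](T) → 6
  π[e](ρ[e/d](T)) → 6
  ((π[e](S) ∪ π[e](S)) − π[e](ρ[e/d](T))) → 2

E1 result:
e
1
1
1
1
1
1
3
5
5
5
5
6
E2 result:
e
1
1
Witness: (6,) appears 1× in E1 but 0× in E2.

no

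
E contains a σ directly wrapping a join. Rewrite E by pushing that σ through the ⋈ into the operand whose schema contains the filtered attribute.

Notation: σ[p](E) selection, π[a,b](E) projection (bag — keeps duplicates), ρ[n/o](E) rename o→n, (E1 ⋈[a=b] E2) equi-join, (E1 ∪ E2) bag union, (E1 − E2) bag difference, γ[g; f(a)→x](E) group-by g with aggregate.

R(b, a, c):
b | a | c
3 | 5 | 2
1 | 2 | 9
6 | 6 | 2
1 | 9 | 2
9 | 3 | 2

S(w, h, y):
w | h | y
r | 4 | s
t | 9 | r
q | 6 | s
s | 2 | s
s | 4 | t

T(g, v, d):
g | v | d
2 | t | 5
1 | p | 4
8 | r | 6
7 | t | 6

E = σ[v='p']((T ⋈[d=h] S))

σ filters on v, owned by the left side.
E' = (σ[v='p'](T) ⋈[d=h] S)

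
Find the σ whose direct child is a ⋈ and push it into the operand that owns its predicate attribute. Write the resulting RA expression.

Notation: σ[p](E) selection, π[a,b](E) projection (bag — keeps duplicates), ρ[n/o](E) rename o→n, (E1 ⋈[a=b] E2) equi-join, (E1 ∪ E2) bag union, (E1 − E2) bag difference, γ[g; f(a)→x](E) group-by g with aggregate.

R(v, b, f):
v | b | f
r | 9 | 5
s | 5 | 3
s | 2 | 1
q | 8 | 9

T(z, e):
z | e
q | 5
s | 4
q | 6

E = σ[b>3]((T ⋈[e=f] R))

σ filters on b, owned by the right side.
E' = (T ⋈[e=f] σ[b>3](R))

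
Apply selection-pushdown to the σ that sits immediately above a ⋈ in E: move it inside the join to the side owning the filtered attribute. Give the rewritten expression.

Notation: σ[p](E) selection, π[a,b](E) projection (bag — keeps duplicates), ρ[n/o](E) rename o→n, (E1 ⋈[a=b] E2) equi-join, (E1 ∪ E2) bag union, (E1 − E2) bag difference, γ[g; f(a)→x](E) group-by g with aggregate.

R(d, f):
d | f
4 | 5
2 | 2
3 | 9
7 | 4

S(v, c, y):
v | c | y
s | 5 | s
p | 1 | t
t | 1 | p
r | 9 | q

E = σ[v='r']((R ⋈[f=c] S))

σ filters on v, owned by the right side.
E' = (R ⋈[f=c] σ[v='r'](S))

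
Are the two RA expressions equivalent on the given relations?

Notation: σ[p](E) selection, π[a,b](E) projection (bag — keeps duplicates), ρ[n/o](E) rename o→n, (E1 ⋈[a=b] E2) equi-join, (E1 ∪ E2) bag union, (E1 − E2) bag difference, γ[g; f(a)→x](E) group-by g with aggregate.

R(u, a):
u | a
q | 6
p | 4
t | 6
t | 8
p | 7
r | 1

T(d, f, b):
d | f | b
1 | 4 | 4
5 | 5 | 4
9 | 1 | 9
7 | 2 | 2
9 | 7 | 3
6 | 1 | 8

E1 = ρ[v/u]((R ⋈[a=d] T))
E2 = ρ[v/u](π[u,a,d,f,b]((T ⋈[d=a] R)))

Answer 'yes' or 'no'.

E1 stepwise |·|:
  R → 6
  T → 6
  (R ⋈[a=d] T) → 4
  ρ[v/u]((R ⋈[a=d] T)) → 4
E2 stepwise |·|:
  T → 6
  R → 6
  (T ⋈[d=a] R) → 4
  π[u,a,d,f,b]((T ⋈[d=a] R)) → 4
  ρ[v/u](π[u,a,d,f,b]((T ⋈[d=a] R))) → 4

E1 and E2 produce the same multiset:
v | a | d | f | b
p | 7 | 7 | 2 | 2
q | 6 | 6 | 1 | 8
r | 1 | 1 | 4 | 4
t | 6 | 6 | 1 | 8

yes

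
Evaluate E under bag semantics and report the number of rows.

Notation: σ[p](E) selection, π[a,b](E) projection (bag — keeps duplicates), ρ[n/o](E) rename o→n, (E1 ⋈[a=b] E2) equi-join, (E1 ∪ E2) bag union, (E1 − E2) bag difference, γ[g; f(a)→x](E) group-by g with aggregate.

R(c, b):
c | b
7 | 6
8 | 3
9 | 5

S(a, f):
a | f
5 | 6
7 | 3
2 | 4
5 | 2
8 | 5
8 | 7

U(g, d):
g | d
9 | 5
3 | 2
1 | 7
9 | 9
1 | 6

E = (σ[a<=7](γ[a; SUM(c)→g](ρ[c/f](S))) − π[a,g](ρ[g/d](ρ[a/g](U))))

Subexpression sizes:
  S → 6
  ρ[c/f](S) → 6
  γ[a; SUM(c)→g](ρ[c/f](S)) → 4
  σ[a<=7](γ[a; SUM(c)→g](ρ[c/f](S))) → 3
  U → 5
  ρ[a/g](U) → 5
  ρ[g/d](ρ[a/g](U)) → 5
  π[a,g](ρ[g/d](ρ[a/g](U))) → 5
  (σ[a<=7](γ[a; SUM(c)→g](ρ[c/f](S))) − π[a,g](ρ[g/d](ρ[a/g](U)))) → 3

|E| = 3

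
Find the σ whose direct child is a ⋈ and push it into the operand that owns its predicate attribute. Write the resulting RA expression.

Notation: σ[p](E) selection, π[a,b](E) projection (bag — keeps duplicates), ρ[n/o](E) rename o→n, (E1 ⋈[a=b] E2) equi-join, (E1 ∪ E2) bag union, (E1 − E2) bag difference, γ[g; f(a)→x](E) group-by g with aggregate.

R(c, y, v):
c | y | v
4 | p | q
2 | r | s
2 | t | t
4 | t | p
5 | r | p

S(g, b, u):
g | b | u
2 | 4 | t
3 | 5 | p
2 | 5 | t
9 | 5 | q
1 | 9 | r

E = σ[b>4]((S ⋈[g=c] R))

σ filters on b, owned by the left side.
E' = (σ[b>4](S) ⋈[g=c] R)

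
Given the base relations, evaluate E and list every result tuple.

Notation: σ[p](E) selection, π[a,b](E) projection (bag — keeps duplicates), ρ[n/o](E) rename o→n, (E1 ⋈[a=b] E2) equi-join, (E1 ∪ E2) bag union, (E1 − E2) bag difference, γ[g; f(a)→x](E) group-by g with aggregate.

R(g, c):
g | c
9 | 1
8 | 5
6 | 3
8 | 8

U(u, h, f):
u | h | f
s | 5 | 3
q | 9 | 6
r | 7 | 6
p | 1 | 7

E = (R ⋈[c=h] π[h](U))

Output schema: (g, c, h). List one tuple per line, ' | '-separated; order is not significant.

Stepwise |·|:
  R → 4
  U → 4
  π[h](U) → 4
  (R ⋈[c=h] π[h](U)) → 2

== RESULT ==
g | c | h
8 | 5 | 5
9 | 1 | 1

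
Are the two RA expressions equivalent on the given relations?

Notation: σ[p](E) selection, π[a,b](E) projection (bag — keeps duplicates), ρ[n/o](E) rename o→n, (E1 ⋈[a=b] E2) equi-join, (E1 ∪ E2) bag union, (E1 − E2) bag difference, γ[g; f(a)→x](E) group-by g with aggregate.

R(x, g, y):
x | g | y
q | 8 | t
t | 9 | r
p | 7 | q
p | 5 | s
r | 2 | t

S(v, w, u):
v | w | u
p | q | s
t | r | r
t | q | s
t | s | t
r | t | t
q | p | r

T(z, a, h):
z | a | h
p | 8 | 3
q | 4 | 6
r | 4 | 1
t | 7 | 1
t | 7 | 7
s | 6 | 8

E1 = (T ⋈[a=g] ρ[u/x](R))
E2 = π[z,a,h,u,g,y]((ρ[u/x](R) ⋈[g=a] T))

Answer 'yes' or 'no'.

E1 row counts bottom-up:
  T → 6
  R → 5
  ρ[u/x](R) → 5
  (T ⋈[a=g] ρ[u/x](R)) → 3
E2 row counts bottom-up:
  R → 5
  ρ[u/x](R) → 5
  T → 6
  (ρ[u/x](R) ⋈[g=a] T) → 3
  π[z,a,h,u,g,y]((ρ[u/x](R) ⋈[g=a] T)) → 3

E1 and E2 produce the same multiset:
z | a | h | u | g | y
p | 8 | 3 | q | 8 | t
t | 7 | 1 | p | 7 | q
t | 7 | 7 | p | 7 | q

yes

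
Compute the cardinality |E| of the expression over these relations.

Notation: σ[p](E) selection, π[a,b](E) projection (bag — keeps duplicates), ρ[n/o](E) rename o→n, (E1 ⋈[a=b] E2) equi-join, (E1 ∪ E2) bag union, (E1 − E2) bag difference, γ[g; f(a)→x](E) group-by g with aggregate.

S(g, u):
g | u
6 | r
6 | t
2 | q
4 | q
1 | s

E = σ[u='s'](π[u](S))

Row counts bottom-up:
  S → 5
  π[u](S) → 5
  σ[u='s'](π[u](S)) → 1

|E| = 1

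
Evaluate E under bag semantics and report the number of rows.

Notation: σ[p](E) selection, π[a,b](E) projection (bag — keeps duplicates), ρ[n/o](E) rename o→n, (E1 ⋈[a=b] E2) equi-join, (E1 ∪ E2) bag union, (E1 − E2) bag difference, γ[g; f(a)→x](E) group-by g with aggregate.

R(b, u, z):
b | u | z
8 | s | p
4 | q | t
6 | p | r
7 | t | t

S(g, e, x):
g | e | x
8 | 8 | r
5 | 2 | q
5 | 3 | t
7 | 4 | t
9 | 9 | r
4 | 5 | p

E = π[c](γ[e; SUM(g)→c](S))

Per-node cardinality:
  S → 6
  γ[e; SUM(g)→c](S) → 6
  π[c](γ[e; SUM(g)→c](S)) → 6

|E| = 6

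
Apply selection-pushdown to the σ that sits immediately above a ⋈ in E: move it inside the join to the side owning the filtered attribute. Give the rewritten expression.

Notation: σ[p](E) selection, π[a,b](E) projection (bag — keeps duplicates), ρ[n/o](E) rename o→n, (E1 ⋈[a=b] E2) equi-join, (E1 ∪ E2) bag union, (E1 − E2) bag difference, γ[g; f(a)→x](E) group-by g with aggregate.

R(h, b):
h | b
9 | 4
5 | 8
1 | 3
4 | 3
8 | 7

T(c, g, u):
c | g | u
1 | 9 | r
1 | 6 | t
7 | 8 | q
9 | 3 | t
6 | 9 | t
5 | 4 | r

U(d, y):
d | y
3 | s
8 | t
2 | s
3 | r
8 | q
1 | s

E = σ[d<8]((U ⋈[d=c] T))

σ filters on d, owned by the left side.
E' = (σ[d<8](U) ⋈[d=c] T)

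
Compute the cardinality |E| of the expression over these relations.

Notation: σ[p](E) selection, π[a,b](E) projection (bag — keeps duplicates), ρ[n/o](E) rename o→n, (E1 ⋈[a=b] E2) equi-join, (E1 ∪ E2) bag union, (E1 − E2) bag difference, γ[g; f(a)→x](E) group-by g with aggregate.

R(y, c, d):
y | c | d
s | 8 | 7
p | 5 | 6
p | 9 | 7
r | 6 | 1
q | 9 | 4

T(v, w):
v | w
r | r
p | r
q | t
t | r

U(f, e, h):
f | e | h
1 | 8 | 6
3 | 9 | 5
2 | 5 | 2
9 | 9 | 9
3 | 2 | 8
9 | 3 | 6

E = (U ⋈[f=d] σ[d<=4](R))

Row counts bottom-up:
  U → 6
  R → 5
  σ[d<=4](R) → 2
  (U ⋈[f=d] σ[d<=4](R)) → 1

|E| = 1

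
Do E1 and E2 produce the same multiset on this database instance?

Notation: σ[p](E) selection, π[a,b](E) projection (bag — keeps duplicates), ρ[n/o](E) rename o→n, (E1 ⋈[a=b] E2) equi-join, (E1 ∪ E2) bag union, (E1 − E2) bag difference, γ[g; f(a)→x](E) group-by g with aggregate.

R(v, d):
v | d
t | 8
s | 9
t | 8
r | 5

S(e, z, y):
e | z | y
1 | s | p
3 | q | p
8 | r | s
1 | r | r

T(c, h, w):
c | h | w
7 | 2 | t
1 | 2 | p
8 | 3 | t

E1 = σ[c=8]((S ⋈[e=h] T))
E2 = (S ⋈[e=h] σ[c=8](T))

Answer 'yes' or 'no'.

E1 stepwise |·|:
  S → 4
  T → 3
  (S ⋈[e=h] T) → 1
  σ[c=8]((S ⋈[e=h] T)) → 1
E2 stepwise |·|:
  S → 4
  T → 3
  σ[c=8](T) → 1
  (S ⋈[e=h] σ[c=8](T)) → 1

E1 and E2 produce the same multiset:
e | z | y | c | h | w
3 | q | p | 8 | 3 | t

yes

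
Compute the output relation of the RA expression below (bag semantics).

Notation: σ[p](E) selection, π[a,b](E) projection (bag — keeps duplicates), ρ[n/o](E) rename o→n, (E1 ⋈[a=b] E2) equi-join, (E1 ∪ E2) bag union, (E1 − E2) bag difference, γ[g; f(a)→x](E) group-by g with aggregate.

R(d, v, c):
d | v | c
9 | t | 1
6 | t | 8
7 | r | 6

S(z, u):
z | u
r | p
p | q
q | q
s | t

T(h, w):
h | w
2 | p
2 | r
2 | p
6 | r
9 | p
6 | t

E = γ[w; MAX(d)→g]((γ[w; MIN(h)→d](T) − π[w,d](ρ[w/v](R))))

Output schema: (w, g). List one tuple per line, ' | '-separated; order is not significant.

Subexpression sizes:
  T → 6
  γ[w; MIN(h)→d](T) → 3
  R → 3
  ρ[w/v](R) → 3
  π[w,d](ρ[w/v](R)) → 3
  (γ[w; MIN(h)→d](T) − π[w,d](ρ[w/v](R))) → 2
  γ[w; MAX(d)→g]((γ[w; MIN(h)→d](T) − π[w,d](ρ[w/v](R)))) → 2

== RESULT ==
w | g
p | 2
r | 2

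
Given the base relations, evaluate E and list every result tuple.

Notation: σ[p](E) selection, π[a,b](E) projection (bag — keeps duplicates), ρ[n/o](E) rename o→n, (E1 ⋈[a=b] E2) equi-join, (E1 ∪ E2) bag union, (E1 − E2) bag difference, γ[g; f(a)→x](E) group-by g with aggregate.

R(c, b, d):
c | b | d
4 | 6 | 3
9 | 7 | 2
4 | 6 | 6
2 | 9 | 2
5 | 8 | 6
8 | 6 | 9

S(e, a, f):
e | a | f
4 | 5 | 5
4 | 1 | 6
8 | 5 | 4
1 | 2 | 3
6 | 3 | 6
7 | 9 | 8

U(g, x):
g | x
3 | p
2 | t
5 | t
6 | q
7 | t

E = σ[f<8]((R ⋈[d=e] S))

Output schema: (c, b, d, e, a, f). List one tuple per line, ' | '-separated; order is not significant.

Per-node cardinality:
  R → 6
  S → 6
  (R ⋈[d=e] S) → 2
  σ[f<8]((R ⋈[d=e] S)) → 2

== RESULT ==
c | b | d | e | a | f
4 | 6 | 6 | 6 | 3 | 6
5 | 8 | 6 | 6 | 3 | 6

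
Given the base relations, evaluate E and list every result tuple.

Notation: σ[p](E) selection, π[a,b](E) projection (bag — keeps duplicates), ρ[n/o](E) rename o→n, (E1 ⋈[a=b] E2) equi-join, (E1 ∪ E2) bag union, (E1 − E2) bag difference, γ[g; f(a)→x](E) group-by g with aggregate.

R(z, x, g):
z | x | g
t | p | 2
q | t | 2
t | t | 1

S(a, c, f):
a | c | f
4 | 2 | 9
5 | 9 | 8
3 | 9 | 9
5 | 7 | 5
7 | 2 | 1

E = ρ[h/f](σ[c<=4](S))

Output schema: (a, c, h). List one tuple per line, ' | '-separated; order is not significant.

Per-node cardinality:
  S → 5
  σ[c<=4](S) → 2
  ρ[h/f](σ[c<=4](S)) → 2

== RESULT ==
a | c | h
4 | 2 | 9
7 | 2 | 1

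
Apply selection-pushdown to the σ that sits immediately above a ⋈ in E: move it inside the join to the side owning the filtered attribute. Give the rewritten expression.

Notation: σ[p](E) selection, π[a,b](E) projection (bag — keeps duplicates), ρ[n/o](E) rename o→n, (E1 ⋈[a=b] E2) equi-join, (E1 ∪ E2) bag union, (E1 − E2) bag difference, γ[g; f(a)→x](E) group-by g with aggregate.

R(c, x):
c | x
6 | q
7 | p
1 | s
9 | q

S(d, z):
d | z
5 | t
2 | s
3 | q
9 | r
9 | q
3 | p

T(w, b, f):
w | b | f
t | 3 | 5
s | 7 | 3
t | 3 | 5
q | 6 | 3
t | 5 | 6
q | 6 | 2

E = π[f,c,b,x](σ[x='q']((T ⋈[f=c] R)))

σ filters on x, owned by the right side.
E' = π[f,c,b,x]((T ⋈[f=c] σ[x='q'](R)))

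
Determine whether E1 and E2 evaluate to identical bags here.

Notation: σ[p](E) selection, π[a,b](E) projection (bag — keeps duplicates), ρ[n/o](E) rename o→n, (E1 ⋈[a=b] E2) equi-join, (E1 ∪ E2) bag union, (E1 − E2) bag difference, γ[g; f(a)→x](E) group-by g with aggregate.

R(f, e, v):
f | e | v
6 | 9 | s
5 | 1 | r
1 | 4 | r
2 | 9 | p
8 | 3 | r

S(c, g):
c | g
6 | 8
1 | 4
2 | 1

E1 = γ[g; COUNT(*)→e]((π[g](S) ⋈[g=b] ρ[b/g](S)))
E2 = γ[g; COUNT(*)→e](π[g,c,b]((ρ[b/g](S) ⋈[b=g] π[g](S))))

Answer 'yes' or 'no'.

E1 per-node cardinality:
  S → 3
  π[g](S) → 3
  S → 3
  ρ[b/g](S) → 3
  (π[g](S) ⋈[g=b] ρ[b/g](S)) → 3
  γ[g; COUNT(*)→e]((π[g](S) ⋈[g=b] ρ[b/g](S))) → 3
E2 per-node cardinality:
  S → 3
  ρ[b/g](S) → 3
  S → 3
  π[g](S) → 3
  (ρ[b/g](S) ⋈[b=g] π[g](S)) → 3
  π[g,c,b]((ρ[b/g](S) ⋈[b=g] π[g](S))) → 3
  γ[g; COUNT(*)→e](π[g,c,b]((ρ[b/g](S) ⋈[b=g] π[g](S)))) → 3

E1 and E2 produce the same multiset:
g | e
1 | 1
4 | 1
8 | 1

yes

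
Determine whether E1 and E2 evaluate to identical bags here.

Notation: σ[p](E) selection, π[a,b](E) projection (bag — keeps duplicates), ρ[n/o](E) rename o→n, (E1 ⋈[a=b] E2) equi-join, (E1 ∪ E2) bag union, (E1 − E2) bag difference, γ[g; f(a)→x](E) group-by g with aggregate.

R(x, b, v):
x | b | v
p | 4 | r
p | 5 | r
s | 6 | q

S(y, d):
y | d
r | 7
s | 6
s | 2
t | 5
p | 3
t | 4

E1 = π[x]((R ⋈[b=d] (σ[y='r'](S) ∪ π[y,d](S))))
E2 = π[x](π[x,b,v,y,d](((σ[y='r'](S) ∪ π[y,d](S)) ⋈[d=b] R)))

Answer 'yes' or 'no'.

E1 subexpression sizes:
  R → 3
  S → 6
  σ[y='r'](S) → 1
  S → 6
  π[y,d](S) → 6
  (σ[y='r'](S) ∪ π[y,d](S)) → 7
  (R ⋈[b=d] (σ[y='r'](S) ∪ π[y,d](S))) → 3
  π[x]((R ⋈[b=d] (σ[y='r'](S) ∪ π[y,d](S)))) → 3
E2 subexpression sizes:
  S → 6
  σ[y='r'](S) → 1
  S → 6
  π[y,d](S) → 6
  (σ[y='r'](S) ∪ π[y,d](S)) → 7
  R → 3
  ((σ[y='r'](S) ∪ π[y,d](S)) ⋈[d=b] R) → 3
  π[x,b,v,y,d](((σ[y='r'](S) ∪ π[y,d](S)) ⋈[d=b] R)) → 3
  π[x](π[x,b,v,y,d](((σ[y='r'](S) ∪ π[y,d](S)) ⋈[d=b] R))) → 3

E1 and E2 produce the same multiset:
x
p
p
s

yes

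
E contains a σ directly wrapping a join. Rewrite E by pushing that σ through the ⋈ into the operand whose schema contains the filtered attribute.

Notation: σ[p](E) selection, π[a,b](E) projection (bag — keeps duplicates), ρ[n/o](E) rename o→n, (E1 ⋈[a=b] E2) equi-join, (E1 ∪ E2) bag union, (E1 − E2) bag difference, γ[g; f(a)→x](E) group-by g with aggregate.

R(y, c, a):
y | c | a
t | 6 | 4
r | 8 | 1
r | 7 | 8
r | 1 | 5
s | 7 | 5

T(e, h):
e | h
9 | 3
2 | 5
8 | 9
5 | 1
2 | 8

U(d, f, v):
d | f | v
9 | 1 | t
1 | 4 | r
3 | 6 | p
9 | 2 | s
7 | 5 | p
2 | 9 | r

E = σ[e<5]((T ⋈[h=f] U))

σ filters on e, owned by the left side.
E' = (σ[e<5](T) ⋈[h=f] U)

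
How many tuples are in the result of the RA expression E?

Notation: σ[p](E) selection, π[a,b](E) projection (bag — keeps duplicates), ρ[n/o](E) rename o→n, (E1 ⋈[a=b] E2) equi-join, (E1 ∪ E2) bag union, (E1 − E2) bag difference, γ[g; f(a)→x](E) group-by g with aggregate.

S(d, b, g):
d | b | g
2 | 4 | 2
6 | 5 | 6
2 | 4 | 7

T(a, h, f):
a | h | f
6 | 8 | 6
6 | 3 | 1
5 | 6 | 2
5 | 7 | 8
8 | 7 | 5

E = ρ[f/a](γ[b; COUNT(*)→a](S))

Row counts bottom-up:
  S → 3
  γ[b; COUNT(*)→a](S) → 2
  ρ[f/a](γ[b; COUNT(*)→a](S)) → 2

|E| = 2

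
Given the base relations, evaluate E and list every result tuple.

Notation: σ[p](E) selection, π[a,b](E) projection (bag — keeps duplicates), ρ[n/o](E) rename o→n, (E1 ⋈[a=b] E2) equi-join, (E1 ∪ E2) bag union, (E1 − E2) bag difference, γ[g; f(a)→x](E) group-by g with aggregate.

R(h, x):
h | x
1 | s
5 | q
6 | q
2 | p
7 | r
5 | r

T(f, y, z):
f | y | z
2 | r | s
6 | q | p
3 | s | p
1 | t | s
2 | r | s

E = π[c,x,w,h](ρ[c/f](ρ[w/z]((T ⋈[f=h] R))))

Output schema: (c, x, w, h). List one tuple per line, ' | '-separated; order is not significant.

Stepwise |·|:
  T → 5
  R → 6
  (T ⋈[f=h] R) → 4
  ρ[w/z]((T ⋈[f=h] R)) → 4
  ρ[c/f](ρ[w/z]((T ⋈[f=h] R))) → 4
  π[c,x,w,h](ρ[c/f](ρ[w/z]((T ⋈[f=h] R)))) → 4

== RESULT ==
c | x | w | h
1 | s | s | 1
2 | p | s | 2
2 | p | s | 2
6 | q | p | 6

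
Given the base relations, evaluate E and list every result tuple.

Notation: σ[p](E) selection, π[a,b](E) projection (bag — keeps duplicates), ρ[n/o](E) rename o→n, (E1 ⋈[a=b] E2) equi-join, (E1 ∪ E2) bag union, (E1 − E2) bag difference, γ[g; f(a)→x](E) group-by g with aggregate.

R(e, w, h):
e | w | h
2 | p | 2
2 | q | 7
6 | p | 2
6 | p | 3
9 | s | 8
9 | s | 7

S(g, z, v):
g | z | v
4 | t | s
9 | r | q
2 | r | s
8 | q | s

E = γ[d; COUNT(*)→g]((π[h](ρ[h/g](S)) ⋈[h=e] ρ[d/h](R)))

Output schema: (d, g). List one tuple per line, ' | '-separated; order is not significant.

Subexpression sizes:
  S → 4
  ρ[h/g](S) → 4
  π[h](ρ[h/g](S)) → 4
  R → 6
  ρ[d/h](R) → 6
  (π[h](ρ[h/g](S)) ⋈[h=e] ρ[d/h](R)) → 4
  γ[d; COUNT(*)→g]((π[h](ρ[h/g](S)) ⋈[h=e] ρ[d/h](R))) → 3

== RESULT ==
d | g
2 | 1
7 | 2
8 | 1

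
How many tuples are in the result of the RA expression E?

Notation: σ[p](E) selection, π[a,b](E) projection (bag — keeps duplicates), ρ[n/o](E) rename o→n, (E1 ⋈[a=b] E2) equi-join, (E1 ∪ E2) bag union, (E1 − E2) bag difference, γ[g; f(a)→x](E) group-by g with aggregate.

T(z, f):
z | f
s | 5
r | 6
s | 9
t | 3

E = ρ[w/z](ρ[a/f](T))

Stepwise |·|:
  T → 4
  ρ[a/f](T) → 4
  ρ[w/z](ρ[a/f](T)) → 4

|E| = 4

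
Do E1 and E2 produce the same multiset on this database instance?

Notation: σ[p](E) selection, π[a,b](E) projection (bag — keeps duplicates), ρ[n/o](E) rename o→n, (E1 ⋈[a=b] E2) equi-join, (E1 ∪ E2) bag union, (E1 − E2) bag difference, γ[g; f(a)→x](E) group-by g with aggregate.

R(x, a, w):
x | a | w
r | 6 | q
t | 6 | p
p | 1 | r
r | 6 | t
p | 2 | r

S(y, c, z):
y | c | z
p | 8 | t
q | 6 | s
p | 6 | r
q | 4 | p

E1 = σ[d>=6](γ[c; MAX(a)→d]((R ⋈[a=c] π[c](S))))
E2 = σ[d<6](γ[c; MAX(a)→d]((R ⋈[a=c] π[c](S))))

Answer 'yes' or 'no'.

E1 per-node cardinality:
  R → 5
  S → 4
  π[c](S) → 4
  (R ⋈[a=c] π[c](S)) → 6
  γ[c; MAX(a)→d]((R ⋈[a=c] π[c](S))) → 1
  σ[d>=6](γ[c; MAX(a)→d]((R ⋈[a=c] π[c](S)))) → 1
E2 per-node cardinality:
  R → 5
  S → 4
  π[c](S) → 4
  (R ⋈[a=c] π[c](S)) → 6
  γ[c; MAX(a)→d]((R ⋈[a=c] π[c](S))) → 1
  σ[d<6](γ[c; MAX(a)→d]((R ⋈[a=c] π[c](S)))) → 0

E1 result:
c | d
6 | 6
E2 result:
c | d
(0 rows)
Witness: (6, 6) appears 1× in E1 but 0× in E2.

no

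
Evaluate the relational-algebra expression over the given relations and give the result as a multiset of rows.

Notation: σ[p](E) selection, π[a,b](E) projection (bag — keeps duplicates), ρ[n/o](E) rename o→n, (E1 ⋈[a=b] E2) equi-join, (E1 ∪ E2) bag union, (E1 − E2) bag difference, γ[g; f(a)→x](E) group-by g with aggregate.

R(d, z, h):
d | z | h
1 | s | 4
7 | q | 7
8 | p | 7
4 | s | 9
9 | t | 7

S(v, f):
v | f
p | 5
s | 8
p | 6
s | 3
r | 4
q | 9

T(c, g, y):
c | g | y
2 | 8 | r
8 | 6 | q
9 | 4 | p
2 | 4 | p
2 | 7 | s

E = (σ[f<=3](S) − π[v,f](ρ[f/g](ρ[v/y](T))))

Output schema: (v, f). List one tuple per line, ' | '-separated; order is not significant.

Row counts bottom-up:
  S → 6
  σ[f<=3](S) → 1
  T → 5
  ρ[v/y](T) → 5
  ρ[f/g](ρ[v/y](T)) → 5
  π[v,f](ρ[f/g](ρ[v/y](T))) → 5
  (σ[f<=3](S) − π[v,f](ρ[f/g](ρ[v/y](T)))) → 1

== RESULT ==
v | f
s | 3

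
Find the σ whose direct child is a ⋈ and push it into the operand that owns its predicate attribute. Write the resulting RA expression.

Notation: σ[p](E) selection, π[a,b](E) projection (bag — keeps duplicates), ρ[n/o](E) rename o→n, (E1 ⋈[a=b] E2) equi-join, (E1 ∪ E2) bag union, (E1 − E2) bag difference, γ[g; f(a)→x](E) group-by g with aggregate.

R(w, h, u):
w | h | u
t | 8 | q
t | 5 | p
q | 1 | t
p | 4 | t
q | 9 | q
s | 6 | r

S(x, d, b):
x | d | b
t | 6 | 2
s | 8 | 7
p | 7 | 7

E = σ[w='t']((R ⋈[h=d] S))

σ filters on w, owned by the left side.
E' = (σ[w='t'](R) ⋈[h=d] S)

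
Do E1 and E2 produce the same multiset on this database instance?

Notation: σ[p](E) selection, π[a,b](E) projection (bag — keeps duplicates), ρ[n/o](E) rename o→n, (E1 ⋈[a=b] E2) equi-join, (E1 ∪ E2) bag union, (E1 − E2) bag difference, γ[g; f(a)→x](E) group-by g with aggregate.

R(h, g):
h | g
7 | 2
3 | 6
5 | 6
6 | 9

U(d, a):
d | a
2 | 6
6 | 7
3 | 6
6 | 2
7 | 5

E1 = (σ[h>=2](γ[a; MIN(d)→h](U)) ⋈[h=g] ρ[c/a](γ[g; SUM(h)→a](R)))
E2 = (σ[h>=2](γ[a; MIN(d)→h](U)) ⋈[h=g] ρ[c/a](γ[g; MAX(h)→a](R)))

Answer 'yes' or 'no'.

E1 subexpression sizes:
  U → 5
  γ[a; MIN(d)→h](U) → 4
  σ[h>=2](γ[a; MIN(d)→h](U)) → 4
  R → 4
  γ[g; SUM(h)→a](R) → 3
  ρ[c/a](γ[g; SUM(h)→a](R)) → 3
  (σ[h>=2](γ[a; MIN(d)→h](U)) ⋈[h=g] ρ[c/a](γ[g; SUM(h)→a](R))) → 3
E2 subexpression sizes:
  U → 5
  γ[a; MIN(d)→h](U) → 4
  σ[h>=2](γ[a; MIN(d)→h](U)) → 4
  R → 4
  γ[g; MAX(h)→a](R) → 3
  ρ[c/a](γ[g; MAX(h)→a](R)) → 3
  (σ[h>=2](γ[a; MIN(d)→h](U)) ⋈[h=g] ρ[c/a](γ[g; MAX(h)→a](R))) → 3

E1 result:
a | h | g | c
2 | 6 | 6 | 8
6 | 2 | 2 | 7
7 | 6 | 6 | 8
E2 result:
a | h | g | c
2 | 6 | 6 | 5
6 | 2 | 2 | 7
7 | 6 | 6 | 5
Witness: (2, 6, 6, 8) appears 1× in E1 but 0× in E2.

no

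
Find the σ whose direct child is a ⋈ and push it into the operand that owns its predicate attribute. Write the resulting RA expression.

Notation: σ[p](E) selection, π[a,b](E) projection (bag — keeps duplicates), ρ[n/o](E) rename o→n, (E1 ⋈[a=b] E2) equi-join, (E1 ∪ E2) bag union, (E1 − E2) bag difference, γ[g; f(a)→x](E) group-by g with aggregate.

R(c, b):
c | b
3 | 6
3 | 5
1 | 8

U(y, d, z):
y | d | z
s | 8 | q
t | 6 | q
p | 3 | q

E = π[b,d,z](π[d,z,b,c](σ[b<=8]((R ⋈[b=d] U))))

σ filters on b, owned by the left side.
E' = π[b,d,z](π[d,z,b,c]((σ[b<=8](R) ⋈[b=d] U)))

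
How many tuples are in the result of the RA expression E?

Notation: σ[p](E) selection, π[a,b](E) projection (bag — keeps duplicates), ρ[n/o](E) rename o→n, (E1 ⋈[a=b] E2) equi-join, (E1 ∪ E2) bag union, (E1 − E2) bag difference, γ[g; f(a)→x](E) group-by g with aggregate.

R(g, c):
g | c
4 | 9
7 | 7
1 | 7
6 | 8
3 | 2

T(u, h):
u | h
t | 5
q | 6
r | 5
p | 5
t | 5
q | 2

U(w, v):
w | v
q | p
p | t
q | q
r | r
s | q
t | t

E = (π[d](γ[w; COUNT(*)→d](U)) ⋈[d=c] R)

Subexpression sizes:
  U → 6
  γ[w; COUNT(*)→d](U) → 5
  π[d](γ[w; COUNT(*)→d](U)) → 5
  R → 5
  (π[d](γ[w; COUNT(*)→d](U)) ⋈[d=c] R) → 1

|E| = 1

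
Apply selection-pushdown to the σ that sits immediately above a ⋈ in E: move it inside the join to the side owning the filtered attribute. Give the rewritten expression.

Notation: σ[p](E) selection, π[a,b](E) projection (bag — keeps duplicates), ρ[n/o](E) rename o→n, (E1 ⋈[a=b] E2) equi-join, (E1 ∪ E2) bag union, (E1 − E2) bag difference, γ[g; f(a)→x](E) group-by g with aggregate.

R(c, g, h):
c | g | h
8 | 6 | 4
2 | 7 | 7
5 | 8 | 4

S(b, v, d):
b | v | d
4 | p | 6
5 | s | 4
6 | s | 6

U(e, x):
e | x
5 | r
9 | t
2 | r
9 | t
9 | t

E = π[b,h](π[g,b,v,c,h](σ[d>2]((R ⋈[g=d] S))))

σ filters on d, owned by the right side.
E' = π[b,h](π[g,b,v,c,h]((R ⋈[g=d] σ[d>2](S))))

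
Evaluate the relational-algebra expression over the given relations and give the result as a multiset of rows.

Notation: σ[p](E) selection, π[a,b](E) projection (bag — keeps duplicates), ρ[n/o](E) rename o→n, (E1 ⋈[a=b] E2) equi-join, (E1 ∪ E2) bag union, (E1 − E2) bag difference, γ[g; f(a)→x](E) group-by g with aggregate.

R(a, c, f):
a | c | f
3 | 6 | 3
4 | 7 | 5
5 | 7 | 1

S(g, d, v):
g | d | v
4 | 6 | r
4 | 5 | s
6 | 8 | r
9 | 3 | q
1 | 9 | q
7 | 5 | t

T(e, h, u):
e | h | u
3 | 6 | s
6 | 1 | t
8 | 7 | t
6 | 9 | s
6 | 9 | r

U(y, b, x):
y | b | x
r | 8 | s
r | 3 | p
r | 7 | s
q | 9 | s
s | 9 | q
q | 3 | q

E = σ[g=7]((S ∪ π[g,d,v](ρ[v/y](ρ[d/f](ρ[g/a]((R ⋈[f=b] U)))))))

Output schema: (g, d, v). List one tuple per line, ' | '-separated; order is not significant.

Row counts bottom-up:
  S → 6
  R → 3
  U → 6
  (R ⋈[f=b] U) → 2
  ρ[g/a]((R ⋈[f=b] U)) → 2
  ρ[d/f](ρ[g/a]((R ⋈[f=b] U))) → 2
  ρ[v/y](ρ[d/f](ρ[g/a]((R ⋈[f=b] U)))) → 2
  π[g,d,v](ρ[v/y](ρ[d/f](ρ[g/a]((R ⋈[f=b] U))))) → 2
  (S ∪ π[g,d,v](ρ[v/y](ρ[d/f](ρ[g/a]((R ⋈[f=b] U)))))) → 8
  σ[g=7]((S ∪ π[g,d,v](ρ[v/y](ρ[d/f](ρ[g/a]((R ⋈[f=b] U))))))) → 1

== RESULT ==
g | d | v
7 | 5 | t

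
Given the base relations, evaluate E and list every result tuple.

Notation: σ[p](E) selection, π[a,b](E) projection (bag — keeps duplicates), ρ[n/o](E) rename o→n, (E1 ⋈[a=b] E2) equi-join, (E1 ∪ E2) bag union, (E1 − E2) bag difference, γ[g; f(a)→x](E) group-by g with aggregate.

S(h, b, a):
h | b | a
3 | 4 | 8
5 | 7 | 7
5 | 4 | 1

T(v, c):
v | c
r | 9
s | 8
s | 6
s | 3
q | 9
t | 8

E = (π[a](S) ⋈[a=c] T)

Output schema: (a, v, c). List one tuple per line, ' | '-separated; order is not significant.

Subexpression sizes:
  S → 3
  π[a](S) → 3
  T → 6
  (π[a](S) ⋈[a=c] T) → 2

== RESULT ==
a | v | c
8 | s | 8
8 | t | 8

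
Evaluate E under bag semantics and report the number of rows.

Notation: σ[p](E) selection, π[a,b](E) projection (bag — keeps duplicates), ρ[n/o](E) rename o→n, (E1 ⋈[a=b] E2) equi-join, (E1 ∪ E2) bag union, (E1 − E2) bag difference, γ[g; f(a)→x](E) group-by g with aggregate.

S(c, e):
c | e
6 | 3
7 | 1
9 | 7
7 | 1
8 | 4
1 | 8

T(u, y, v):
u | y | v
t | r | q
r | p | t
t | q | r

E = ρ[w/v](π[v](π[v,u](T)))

Per-node cardinality:
  T → 3
  π[v,u](T) → 3
  π[v](π[v,u](T)) → 3
  ρ[w/v](π[v](π[v,u](T))) → 3

|E| = 3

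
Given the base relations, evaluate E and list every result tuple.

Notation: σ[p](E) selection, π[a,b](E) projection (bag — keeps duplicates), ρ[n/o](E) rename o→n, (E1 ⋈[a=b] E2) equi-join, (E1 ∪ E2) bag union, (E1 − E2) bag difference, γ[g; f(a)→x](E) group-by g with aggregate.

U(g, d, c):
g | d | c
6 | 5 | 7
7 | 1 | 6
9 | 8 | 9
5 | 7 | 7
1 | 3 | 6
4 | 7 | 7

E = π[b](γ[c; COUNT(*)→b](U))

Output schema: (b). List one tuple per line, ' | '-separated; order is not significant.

Subexpression sizes:
  U → 6
  γ[c; COUNT(*)→b](U) → 3
  π[b](γ[c; COUNT(*)→b](U)) → 3

== RESULT ==
b
1
2
3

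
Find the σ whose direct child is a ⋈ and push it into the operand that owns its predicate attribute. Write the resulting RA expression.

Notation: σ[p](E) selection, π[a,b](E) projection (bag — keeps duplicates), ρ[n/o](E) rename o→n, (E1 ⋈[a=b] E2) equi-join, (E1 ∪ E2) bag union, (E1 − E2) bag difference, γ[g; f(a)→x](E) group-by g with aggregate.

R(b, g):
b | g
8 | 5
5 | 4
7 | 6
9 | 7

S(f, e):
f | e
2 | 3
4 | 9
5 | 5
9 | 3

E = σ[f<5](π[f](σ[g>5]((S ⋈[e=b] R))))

σ filters on g, owned by the right side.
E' = σ[f<5](π[f]((S ⋈[e=b] σ[g>5](R))))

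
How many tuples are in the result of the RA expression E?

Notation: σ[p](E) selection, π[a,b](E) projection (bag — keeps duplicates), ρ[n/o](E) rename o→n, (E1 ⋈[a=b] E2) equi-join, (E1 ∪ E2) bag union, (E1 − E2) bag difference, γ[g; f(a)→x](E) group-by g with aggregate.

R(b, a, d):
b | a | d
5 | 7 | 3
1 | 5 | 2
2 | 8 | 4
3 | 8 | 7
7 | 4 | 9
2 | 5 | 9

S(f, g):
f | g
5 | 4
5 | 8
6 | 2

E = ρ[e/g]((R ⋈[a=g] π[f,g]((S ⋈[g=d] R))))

Row counts bottom-up:
  R → 6
  S → 3
  R → 6
  (S ⋈[g=d] R) → 2
  π[f,g]((S ⋈[g=d] R)) → 2
  (R ⋈[a=g] π[f,g]((S ⋈[g=d] R))) → 1
  ρ[e/g]((R ⋈[a=g] π[f,g]((S ⋈[g=d] R)))) → 1

|E| = 1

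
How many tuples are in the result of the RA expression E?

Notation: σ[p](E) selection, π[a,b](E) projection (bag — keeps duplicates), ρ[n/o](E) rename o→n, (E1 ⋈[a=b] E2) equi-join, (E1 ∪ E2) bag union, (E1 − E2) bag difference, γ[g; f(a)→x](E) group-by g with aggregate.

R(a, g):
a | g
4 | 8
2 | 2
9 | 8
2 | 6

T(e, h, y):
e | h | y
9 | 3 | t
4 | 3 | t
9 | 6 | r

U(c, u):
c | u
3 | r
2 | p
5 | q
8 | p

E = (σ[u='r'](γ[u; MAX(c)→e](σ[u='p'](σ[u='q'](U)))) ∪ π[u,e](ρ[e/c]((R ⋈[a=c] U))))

Per-node cardinality:
  U → 4
  σ[u='q'](U) → 1
  σ[u='p'](σ[u='q'](U)) → 0
  γ[u; MAX(c)→e](σ[u='p'](σ[u='q'](U))) → 0
  σ[u='r'](γ[u; MAX(c)→e](σ[u='p'](σ[u='q'](U)))) → 0
  R → 4
  U → 4
  (R ⋈[a=c] U) → 2
  ρ[e/c]((R ⋈[a=c] U)) → 2
  π[u,e](ρ[e/c]((R ⋈[a=c] U))) → 2
  (σ[u='r'](γ[u; MAX(c)→e](σ[u='p'](σ[u='q'](U)))) ∪ π[u,e](ρ[e/c]((R ⋈[a=c] U)))) → 2

|E| = 2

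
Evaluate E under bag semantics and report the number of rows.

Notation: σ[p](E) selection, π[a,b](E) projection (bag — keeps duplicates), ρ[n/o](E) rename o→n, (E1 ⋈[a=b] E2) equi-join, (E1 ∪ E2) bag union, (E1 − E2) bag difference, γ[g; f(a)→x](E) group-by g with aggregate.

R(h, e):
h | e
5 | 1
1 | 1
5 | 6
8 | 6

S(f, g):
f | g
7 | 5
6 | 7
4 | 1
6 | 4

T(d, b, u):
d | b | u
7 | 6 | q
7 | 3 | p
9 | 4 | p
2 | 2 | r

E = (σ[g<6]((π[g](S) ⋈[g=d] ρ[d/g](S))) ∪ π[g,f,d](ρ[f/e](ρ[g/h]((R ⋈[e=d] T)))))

Row counts bottom-up:
  S → 4
  π[g](S) → 4
  S → 4
  ρ[d/g](S) → 4
  (π[g](S) ⋈[g=d] ρ[d/g](S)) → 4
  σ[g<6]((π[g](S) ⋈[g=d] ρ[d/g](S))) → 3
  R → 4
  T → 4
  (R ⋈[e=d] T) → 0
  ρ[g/h]((R ⋈[e=d] T)) → 0
  ρ[f/e](ρ[g/h]((R ⋈[e=d] T))) → 0
  π[g,f,d](ρ[f/e](ρ[g/h]((R ⋈[e=d] T)))) → 0
  (σ[g<6]((π[g](S) ⋈[g=d] ρ[d/g](S))) ∪ π[g,f,d](ρ[f/e](ρ[g/h]((R ⋈[e=d] T))))) → 3

|E| = 3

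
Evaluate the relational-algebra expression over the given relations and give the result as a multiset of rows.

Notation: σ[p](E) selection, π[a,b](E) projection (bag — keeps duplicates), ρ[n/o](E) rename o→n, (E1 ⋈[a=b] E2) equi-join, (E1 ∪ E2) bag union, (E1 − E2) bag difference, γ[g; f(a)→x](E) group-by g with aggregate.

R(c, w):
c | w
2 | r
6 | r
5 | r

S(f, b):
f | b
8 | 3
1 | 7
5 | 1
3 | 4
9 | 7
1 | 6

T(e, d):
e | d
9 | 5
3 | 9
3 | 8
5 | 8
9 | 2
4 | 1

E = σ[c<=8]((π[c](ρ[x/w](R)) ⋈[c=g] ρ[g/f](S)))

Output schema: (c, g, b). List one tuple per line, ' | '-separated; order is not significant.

Stepwise |·|:
  R → 3
  ρ[x/w](R) → 3
  π[c](ρ[x/w](R)) → 3
  S → 6
  ρ[g/f](S) → 6
  (π[c](ρ[x/w](R)) ⋈[c=g] ρ[g/f](S)) → 1
  σ[c<=8]((π[c](ρ[x/w](R)) ⋈[c=g] ρ[g/f](S))) → 1

== RESULT ==
c | g | b
5 | 5 | 1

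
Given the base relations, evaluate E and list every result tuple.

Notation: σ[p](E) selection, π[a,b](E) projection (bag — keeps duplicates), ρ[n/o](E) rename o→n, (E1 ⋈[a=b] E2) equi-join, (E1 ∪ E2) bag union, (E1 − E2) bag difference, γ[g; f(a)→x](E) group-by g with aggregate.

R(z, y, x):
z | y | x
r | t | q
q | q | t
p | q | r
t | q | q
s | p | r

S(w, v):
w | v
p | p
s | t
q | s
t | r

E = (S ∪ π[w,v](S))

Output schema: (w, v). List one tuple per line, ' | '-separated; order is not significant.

Row counts bottom-up:
  S → 4
  S → 4
  π[w,v](S) → 4
  (S ∪ π[w,v](S)) → 8

== RESULT ==
w | v
p | p
p | p
q | s
q | s
s | t
s | t
t | r
t | r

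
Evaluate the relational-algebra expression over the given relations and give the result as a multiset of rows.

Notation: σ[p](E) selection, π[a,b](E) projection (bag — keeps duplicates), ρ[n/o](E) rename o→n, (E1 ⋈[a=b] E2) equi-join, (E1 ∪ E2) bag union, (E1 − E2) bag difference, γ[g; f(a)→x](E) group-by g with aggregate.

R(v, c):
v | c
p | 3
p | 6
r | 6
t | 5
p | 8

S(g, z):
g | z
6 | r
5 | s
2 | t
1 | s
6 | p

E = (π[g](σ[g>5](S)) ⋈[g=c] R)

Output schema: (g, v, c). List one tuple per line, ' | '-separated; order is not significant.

Subexpression sizes:
  S → 5
  σ[g>5](S) → 2
  π[g](σ[g>5](S)) → 2
  R → 5
  (π[g](σ[g>5](S)) ⋈[g=c] R) → 4

== RESULT ==
g | v | c
6 | p | 6
6 | p | 6
6 | r | 6
6 | r | 6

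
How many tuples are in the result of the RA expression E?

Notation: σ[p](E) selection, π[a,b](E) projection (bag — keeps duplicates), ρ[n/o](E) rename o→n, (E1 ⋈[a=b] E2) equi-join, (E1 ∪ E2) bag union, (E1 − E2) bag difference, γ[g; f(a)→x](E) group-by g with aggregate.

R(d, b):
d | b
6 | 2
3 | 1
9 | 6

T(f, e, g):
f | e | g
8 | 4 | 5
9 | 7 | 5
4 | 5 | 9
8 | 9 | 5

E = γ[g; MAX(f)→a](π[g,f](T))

Per-node cardinality:
  T → 4
  π[g,f](T) → 4
  γ[g; MAX(f)→a](π[g,f](T)) → 2

|E| = 2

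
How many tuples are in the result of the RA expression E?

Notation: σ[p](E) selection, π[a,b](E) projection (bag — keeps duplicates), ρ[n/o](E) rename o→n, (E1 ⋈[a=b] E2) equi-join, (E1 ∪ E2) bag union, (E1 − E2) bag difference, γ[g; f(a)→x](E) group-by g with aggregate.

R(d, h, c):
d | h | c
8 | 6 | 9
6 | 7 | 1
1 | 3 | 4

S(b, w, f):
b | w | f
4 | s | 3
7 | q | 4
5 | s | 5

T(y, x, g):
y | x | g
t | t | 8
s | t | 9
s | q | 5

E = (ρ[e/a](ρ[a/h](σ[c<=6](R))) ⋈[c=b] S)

Subexpression sizes:
  R → 3
  σ[c<=6](R) → 2
  ρ[a/h](σ[c<=6](R)) → 2
  ρ[e/a](ρ[a/h](σ[c<=6](R))) → 2
  S → 3
  (ρ[e/a](ρ[a/h](σ[c<=6](R))) ⋈[c=b] S) → 1

|E| = 1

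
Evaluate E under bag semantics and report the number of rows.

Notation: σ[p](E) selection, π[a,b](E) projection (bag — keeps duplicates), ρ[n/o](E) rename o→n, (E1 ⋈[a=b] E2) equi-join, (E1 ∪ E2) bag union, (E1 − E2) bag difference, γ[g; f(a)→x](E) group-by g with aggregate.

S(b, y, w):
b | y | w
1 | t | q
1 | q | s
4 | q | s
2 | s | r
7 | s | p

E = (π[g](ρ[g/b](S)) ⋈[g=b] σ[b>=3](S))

Per-node cardinality:
  S → 5
  ρ[g/b](S) → 5
  π[g](ρ[g/b](S)) → 5
  S → 5
  σ[b>=3](S) → 2
  (π[g](ρ[g/b](S)) ⋈[g=b] σ[b>=3](S)) → 2

|E| = 2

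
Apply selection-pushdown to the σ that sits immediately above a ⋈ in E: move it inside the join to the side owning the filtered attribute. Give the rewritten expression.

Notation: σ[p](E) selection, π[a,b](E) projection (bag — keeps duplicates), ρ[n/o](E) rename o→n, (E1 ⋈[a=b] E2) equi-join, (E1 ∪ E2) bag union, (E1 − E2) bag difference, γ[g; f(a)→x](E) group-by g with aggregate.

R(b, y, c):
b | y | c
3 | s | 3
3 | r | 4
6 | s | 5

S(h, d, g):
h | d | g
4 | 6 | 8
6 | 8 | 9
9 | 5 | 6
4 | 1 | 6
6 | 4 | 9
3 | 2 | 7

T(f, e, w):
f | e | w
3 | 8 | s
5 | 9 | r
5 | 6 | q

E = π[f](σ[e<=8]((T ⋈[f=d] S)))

σ filters on e, owned by the left side.
E' = π[f]((σ[e<=8](T) ⋈[f=d] S))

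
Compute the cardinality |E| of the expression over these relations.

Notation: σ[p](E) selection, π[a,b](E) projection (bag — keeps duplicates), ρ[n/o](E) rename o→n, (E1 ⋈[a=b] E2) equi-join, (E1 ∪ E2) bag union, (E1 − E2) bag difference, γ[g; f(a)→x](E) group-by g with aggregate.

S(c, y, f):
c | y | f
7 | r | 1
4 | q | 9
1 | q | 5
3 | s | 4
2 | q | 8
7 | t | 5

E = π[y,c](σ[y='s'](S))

Per-node cardinality:
  S → 6
  σ[y='s'](S) → 1
  π[y,c](σ[y='s'](S)) → 1

|E| = 1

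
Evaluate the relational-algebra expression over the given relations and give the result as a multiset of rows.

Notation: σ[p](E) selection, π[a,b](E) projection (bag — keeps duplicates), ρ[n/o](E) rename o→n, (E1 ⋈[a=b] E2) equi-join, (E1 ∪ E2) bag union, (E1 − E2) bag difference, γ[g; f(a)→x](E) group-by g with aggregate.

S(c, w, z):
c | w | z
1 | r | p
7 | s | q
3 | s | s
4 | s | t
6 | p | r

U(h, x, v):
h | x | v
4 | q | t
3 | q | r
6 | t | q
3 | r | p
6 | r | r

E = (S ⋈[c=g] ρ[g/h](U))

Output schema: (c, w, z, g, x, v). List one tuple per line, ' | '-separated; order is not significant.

Per-node cardinality:
  S → 5
  U → 5
  ρ[g/h](U) → 5
  (S ⋈[c=g] ρ[g/h](U)) → 5

== RESULT ==
c | w | z | g | x | v
3 | s | s | 3 | q | r
3 | s | s | 3 | r | p
4 | s | t | 4 | q | t
6 | p | r | 6 | r | r
6 | p | r | 6 | t | q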